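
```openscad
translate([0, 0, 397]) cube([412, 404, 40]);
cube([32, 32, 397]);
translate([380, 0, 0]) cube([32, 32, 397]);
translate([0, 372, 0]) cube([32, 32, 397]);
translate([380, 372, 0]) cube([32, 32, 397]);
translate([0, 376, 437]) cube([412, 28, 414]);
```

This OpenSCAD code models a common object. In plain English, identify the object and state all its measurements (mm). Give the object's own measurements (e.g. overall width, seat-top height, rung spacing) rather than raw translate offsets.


A chair. The seat is a 412×404×40 mm slab with its top at z = 437 mm, on four 32×32 mm corner legs (flush with the seat edges, standing on z = 0). A flat backrest 28 mm thick, 414 mm tall, spans the full seat width and rises from the seat top along its +y edge, rear face flush with the rear of the seat.


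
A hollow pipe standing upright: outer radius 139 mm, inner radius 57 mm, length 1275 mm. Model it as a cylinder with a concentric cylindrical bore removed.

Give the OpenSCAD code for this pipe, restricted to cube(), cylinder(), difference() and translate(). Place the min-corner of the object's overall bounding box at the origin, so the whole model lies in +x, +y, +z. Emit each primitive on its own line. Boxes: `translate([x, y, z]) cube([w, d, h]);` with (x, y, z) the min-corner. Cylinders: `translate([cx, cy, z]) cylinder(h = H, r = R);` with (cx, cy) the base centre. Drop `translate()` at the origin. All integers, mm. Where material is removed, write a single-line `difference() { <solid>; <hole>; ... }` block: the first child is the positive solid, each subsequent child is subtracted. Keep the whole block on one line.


difference() { translate([139, 139, 0]) cylinder(h = 1275, r = 139); translate([139, 139, 0]) cylinder(h = 1275, r = 57); }


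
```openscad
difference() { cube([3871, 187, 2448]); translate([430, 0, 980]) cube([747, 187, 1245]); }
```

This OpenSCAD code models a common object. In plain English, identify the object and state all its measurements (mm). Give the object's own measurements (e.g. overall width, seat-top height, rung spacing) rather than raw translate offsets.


A wall 3871 mm long (x), 187 mm thick (y), 2448 mm tall, with a rectangular window opening cut through it. The opening is 747 mm wide and 1245 mm tall; its sill is at z = 980 mm and its near (−x) edge is 430 mm from the wall's −x end. The opening passes through the full wall thickness.


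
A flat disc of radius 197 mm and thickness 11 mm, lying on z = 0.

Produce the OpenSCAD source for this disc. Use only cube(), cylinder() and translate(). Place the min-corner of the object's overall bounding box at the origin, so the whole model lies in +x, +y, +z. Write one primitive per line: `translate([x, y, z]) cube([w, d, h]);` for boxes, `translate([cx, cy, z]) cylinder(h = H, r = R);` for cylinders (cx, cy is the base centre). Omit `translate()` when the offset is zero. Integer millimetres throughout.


translate([197, 197, 0]) cylinder(h = 11, r = 197);


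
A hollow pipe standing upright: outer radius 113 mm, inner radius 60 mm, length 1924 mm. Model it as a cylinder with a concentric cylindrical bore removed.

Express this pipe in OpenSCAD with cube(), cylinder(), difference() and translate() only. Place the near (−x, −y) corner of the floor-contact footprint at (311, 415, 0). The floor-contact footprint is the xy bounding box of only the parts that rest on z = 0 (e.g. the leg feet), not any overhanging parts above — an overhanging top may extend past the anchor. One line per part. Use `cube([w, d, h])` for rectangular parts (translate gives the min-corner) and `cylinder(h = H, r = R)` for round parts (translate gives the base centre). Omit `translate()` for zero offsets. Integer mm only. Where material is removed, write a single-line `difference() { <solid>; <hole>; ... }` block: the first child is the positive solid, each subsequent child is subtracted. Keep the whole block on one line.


difference() { translate([424, 528, 0]) cylinder(h = 1924, r = 113); translate([424, 528, 0]) cylinder(h = 1924, r = 60); }


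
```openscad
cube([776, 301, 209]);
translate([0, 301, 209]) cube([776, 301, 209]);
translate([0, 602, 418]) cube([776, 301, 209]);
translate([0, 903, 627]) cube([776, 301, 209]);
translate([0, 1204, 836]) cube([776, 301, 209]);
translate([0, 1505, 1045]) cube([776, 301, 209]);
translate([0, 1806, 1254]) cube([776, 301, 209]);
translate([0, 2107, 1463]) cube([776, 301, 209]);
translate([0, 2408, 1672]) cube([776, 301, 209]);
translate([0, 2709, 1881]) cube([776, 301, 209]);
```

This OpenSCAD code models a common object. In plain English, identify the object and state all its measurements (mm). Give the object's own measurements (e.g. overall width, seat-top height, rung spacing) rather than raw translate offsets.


A straight staircase of 10 solid steps. Each step is 776 mm wide (x), 301 mm deep (y, the going) and 209 mm tall (the rise). The first step rests on the floor; each subsequent step sits one going further in +y and one rise higher in +z, directly behind and above the previous step with no overlap.


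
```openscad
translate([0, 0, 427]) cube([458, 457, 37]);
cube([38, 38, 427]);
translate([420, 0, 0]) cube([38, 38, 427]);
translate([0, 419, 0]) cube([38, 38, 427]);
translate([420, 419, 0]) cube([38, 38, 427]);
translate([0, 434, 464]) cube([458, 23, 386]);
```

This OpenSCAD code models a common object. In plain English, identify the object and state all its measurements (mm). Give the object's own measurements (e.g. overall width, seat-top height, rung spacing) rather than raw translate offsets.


A chair. The seat is a 458×457×37 mm slab with its top at z = 464 mm, on four 38×38 mm corner legs (flush with the seat edges, standing on z = 0). A flat backrest 23 mm thick, 386 mm tall, spans the full seat width and rises from the seat top along its +y edge, rear face flush with the rear of the seat.


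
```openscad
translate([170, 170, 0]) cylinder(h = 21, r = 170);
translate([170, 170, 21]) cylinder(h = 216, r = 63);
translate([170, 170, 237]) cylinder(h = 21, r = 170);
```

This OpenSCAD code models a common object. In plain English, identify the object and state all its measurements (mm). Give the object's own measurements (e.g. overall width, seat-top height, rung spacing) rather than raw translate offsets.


A spool: two coaxial disc flanges of radius 170 mm and thickness 21 mm, joined by a core cylinder of radius 63 mm and height 216 mm. The lower flange rests on z = 0 and the three cylinders share a vertical axis.


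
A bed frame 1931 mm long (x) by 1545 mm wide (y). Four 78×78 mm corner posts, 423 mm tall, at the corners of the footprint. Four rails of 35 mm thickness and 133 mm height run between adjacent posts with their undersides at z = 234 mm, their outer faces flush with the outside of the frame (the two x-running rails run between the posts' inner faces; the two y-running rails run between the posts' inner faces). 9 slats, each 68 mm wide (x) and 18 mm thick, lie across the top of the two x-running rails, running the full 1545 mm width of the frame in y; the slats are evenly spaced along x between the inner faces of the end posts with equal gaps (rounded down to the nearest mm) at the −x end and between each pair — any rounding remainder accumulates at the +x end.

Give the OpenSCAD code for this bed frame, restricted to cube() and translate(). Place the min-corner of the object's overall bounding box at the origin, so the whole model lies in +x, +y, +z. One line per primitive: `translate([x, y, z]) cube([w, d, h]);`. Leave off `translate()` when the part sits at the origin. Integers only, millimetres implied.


// slat z = rail_z + rail_h = 234 + 133 = 367
// slat gap = ⌊(1775 − 9·68) / 10⌋ = 116
cube([78, 78, 423]);
translate([0, 1467, 0]) cube([78, 78, 423]);
translate([1853, 0, 0]) cube([78, 78, 423]);
translate([1853, 1467, 0]) cube([78, 78, 423]);
translate([78, 0, 234]) cube([1775, 35, 133]);
translate([78, 1510, 234]) cube([1775, 35, 133]);
translate([0, 78, 234]) cube([35, 1389, 133]);
translate([1896, 78, 234]) cube([35, 1389, 133]);
translate([194, 0, 367]) cube([68, 1545, 18]);
translate([378, 0, 367]) cube([68, 1545, 18]);
translate([562, 0, 367]) cube([68, 1545, 18]);
translate([746, 0, 367]) cube([68, 1545, 18]);
translate([930, 0, 367]) cube([68, 1545, 18]);
translate([1114, 0, 367]) cube([68, 1545, 18]);
translate([1298, 0, 367]) cube([68, 1545, 18]);
translate([1482, 0, 367]) cube([68, 1545, 18]);
translate([1666, 0, 367]) cube([68, 1545, 18]);


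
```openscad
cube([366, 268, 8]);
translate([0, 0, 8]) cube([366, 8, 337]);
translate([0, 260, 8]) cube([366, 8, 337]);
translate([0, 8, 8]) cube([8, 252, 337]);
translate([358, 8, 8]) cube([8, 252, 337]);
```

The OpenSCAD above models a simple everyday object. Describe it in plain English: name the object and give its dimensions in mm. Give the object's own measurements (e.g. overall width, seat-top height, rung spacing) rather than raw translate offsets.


An open-topped rectangular box: outside dimensions 366×268×345 mm, with a uniform wall and base thickness of 8 mm. The base is a full 366×268 slab on the floor; four walls sit on top of the base. The front and back walls (the −y and +y sides) span the full width; the two side walls fit between them.


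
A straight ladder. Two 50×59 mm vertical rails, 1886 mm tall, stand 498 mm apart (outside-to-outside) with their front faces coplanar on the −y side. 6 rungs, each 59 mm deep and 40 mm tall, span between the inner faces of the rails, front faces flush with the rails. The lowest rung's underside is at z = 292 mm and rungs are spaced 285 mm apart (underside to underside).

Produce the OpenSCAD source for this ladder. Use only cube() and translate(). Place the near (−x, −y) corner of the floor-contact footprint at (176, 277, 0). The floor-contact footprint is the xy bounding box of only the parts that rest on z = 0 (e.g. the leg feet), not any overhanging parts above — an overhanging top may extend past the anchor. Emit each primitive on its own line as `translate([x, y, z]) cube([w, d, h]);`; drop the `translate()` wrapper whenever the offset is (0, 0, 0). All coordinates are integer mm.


translate([176, 277, 0]) cube([50, 59, 1886]);
translate([624, 277, 0]) cube([50, 59, 1886]);
translate([226, 277, 292]) cube([398, 59, 40]);
translate([226, 277, 577]) cube([398, 59, 40]);
translate([226, 277, 862]) cube([398, 59, 40]);
translate([226, 277, 1147]) cube([398, 59, 40]);
translate([226, 277, 1432]) cube([398, 59, 40]);
translate([226, 277, 1717]) cube([398, 59, 40]);


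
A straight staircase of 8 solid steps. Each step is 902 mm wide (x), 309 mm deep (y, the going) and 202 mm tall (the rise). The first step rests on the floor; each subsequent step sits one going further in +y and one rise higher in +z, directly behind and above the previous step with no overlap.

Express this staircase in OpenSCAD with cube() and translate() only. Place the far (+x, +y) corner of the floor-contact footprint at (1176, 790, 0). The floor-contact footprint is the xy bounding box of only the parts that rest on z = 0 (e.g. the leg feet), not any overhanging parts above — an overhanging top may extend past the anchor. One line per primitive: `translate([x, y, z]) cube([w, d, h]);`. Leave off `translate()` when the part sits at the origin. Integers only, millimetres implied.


translate([274, 481, 0]) cube([902, 309, 202]);
translate([274, 790, 202]) cube([902, 309, 202]);
translate([274, 1099, 404]) cube([902, 309, 202]);
translate([274, 1408, 606]) cube([902, 309, 202]);
translate([274, 1717, 808]) cube([902, 309, 202]);
translate([274, 2026, 1010]) cube([902, 309, 202]);
translate([274, 2335, 1212]) cube([902, 309, 202]);
translate([274, 2644, 1414]) cube([902, 309, 202]);


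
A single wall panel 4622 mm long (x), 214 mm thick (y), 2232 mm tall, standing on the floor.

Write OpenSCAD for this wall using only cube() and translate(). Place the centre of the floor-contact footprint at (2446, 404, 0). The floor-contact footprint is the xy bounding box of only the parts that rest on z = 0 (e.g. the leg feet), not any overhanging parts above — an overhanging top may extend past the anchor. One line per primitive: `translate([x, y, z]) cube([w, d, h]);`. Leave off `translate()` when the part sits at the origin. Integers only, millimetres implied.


translate([135, 297, 0]) cube([4622, 214, 2232]);


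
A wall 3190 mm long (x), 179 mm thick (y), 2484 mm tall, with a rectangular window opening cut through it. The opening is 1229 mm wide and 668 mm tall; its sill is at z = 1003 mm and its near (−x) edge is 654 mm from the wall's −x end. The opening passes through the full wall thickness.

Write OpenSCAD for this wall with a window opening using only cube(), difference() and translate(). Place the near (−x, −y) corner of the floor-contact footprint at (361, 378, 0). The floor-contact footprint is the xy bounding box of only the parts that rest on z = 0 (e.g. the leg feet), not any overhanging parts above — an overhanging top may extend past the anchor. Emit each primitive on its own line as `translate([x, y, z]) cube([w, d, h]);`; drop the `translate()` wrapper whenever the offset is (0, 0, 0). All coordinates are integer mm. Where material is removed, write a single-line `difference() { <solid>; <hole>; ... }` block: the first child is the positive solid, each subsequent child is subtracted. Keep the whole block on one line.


difference() { translate([361, 378, 0]) cube([3190, 179, 2484]); translate([1015, 378, 1003]) cube([1229, 179, 668]); }


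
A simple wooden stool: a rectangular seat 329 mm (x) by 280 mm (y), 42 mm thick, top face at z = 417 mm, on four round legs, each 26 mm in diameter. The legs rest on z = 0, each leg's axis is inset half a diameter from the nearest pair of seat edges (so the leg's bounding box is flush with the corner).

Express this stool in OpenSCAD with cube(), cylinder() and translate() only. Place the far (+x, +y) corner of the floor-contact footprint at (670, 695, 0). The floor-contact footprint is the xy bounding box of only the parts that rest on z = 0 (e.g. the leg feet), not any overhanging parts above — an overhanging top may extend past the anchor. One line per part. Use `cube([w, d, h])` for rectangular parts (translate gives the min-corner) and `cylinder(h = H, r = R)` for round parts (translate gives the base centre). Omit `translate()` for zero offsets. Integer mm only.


translate([341, 415, 375]) cube([329, 280, 42]);
translate([354, 428, 0]) cylinder(h = 375, r = 13);
translate([657, 428, 0]) cylinder(h = 375, r = 13);
translate([354, 682, 0]) cylinder(h = 375, r = 13);
translate([657, 682, 0]) cylinder(h = 375, r = 13);


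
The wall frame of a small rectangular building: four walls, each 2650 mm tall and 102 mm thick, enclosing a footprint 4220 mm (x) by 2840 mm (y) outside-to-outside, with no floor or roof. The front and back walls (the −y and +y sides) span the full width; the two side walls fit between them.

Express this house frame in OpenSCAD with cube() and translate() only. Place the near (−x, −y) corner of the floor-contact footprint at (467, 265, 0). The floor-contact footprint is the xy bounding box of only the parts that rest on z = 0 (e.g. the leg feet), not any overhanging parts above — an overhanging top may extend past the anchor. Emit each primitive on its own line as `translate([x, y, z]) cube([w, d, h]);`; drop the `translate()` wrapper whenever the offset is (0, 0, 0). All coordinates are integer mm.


translate([467, 265, 0]) cube([4220, 102, 2650]);
translate([467, 3003, 0]) cube([4220, 102, 2650]);
translate([467, 367, 0]) cube([102, 2636, 2650]);
translate([4585, 367, 0]) cube([102, 2636, 2650]);


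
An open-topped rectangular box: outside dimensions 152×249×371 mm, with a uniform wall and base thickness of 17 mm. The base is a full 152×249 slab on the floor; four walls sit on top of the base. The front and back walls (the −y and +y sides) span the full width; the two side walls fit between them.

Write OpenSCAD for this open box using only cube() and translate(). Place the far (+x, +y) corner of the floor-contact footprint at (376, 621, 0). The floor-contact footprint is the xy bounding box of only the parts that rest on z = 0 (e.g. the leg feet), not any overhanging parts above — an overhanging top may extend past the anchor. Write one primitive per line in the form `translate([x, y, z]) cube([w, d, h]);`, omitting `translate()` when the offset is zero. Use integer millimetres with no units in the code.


translate([224, 372, 0]) cube([152, 249, 17]);
translate([224, 372, 17]) cube([152, 17, 354]);
translate([224, 604, 17]) cube([152, 17, 354]);
translate([224, 389, 17]) cube([17, 215, 354]);
translate([359, 389, 17]) cube([17, 215, 354]);


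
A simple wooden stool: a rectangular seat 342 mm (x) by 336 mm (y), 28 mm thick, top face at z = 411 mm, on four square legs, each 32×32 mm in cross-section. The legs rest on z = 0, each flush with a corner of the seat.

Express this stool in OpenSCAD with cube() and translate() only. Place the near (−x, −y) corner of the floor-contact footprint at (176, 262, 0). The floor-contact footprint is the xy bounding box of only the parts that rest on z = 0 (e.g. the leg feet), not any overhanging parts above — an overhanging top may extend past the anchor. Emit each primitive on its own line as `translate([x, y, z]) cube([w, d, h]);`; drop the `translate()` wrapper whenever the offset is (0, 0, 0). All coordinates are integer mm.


translate([176, 262, 383]) cube([342, 336, 28]);
translate([176, 262, 0]) cube([32, 32, 383]);
translate([486, 262, 0]) cube([32, 32, 383]);
translate([176, 566, 0]) cube([32, 32, 383]);
translate([486, 566, 0]) cube([32, 32, 383]);


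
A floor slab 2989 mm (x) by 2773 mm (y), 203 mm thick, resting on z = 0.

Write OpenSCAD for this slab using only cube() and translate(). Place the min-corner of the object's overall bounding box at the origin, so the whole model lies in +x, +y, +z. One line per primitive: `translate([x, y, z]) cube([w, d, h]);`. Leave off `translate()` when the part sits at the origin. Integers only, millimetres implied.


cube([2989, 2773, 203]);


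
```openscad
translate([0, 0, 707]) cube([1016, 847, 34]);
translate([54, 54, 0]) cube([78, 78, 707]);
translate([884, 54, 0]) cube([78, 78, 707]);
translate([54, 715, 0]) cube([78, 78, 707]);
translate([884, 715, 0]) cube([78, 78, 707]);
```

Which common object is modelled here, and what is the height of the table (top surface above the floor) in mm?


A table. The table height is 741 mm.

A 1016×847×34 slab sits at z = 707 on four 78 mm square posts — a table. The top surface is at 707 + 34 = 741 mm.


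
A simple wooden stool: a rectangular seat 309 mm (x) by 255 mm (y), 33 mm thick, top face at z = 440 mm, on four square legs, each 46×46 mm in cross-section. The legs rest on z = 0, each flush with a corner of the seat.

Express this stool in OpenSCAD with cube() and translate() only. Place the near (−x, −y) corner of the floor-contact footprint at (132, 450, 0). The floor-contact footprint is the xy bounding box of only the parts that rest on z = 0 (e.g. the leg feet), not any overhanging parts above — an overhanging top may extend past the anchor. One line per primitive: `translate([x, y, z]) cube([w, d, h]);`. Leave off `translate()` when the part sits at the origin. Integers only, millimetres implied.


translate([132, 450, 407]) cube([309, 255, 33]);
translate([132, 450, 0]) cube([46, 46, 407]);
translate([395, 450, 0]) cube([46, 46, 407]);
translate([132, 659, 0]) cube([46, 46, 407]);
translate([395, 659, 0]) cube([46, 46, 407]);


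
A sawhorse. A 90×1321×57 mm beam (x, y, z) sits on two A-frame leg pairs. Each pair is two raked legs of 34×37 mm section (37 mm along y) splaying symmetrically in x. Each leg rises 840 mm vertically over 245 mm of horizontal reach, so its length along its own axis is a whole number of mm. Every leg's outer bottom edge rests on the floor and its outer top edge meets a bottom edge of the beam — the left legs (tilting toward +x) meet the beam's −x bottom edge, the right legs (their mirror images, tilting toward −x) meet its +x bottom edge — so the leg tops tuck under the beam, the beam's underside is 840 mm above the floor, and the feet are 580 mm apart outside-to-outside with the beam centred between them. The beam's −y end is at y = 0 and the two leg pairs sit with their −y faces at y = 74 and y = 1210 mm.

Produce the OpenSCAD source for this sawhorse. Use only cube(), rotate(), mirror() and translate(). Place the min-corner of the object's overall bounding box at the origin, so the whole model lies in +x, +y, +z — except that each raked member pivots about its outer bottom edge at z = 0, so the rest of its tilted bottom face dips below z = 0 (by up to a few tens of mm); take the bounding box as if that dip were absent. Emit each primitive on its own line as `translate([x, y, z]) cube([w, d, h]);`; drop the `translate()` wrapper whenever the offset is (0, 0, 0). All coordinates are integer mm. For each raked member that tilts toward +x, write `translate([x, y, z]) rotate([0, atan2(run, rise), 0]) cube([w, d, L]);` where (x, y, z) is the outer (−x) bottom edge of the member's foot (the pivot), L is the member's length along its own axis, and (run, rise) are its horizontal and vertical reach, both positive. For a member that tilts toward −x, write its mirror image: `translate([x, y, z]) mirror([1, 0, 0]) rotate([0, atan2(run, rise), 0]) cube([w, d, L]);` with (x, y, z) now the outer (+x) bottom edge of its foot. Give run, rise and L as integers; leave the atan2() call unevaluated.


translate([245, 0, 840]) cube([90, 1321, 57]);
translate([0, 74, 0]) rotate([0, atan2(245, 840), 0]) cube([34, 37, 875]);
translate([580, 74, 0]) mirror([1, 0, 0]) rotate([0, atan2(245, 840), 0]) cube([34, 37, 875]);
translate([0, 1210, 0]) rotate([0, atan2(245, 840), 0]) cube([34, 37, 875]);
translate([580, 1210, 0]) mirror([1, 0, 0]) rotate([0, atan2(245, 840), 0]) cube([34, 37, 875]);


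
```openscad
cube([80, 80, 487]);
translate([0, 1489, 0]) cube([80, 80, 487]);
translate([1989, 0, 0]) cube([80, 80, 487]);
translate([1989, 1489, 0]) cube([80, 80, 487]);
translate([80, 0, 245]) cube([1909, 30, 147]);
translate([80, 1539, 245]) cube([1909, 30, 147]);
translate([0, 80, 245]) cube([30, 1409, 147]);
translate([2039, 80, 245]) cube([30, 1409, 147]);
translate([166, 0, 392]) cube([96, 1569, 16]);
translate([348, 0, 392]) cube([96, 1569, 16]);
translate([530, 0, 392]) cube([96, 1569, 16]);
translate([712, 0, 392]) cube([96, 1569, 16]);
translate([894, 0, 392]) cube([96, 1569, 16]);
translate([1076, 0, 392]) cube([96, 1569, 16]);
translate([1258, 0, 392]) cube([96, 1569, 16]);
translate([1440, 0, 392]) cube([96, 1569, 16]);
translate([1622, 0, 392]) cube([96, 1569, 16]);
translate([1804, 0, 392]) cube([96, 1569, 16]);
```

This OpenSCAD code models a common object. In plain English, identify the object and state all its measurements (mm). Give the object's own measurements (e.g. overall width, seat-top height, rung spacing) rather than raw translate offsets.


A bed frame 2069 mm long (x) by 1569 mm wide (y). Four 80×80 mm corner posts, 487 mm tall, at the corners of the footprint. Four rails of 30 mm thickness and 147 mm height run between adjacent posts with their undersides at z = 245 mm, their outer faces flush with the outside of the frame (the two x-running rails run between the posts' inner faces; the two y-running rails run between the posts' inner faces). 10 slats, each 96 mm wide (x) and 16 mm thick, lie across the top of the two x-running rails, running the full 1569 mm width of the frame in y; along x they sit between the end posts with a 86 mm gap after the −x posts and between neighbouring slats, leaving 89 mm before the +x posts.


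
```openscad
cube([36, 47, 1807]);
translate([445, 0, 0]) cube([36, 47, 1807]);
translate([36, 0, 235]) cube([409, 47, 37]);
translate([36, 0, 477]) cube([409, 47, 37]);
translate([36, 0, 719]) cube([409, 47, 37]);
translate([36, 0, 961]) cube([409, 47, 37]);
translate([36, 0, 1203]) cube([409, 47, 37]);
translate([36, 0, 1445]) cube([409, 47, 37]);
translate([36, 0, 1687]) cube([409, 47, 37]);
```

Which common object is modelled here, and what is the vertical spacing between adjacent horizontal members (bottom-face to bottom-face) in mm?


A ladder. The rung spacing is 242 mm.

Two tall 36×47 posts with 7 short bars between them — a ladder. Adjacent rungs sit at z = 235 and z = 477, so the spacing is 477 − 235 = 242 mm.


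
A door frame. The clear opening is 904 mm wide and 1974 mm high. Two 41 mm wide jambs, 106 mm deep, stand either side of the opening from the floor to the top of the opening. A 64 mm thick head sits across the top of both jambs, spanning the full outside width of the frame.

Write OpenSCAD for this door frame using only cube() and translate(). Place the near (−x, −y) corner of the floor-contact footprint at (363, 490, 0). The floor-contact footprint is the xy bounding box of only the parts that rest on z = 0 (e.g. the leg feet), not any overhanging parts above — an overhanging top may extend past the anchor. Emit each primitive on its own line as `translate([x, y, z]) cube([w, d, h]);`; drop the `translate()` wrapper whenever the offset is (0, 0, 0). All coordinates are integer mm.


translate([363, 490, 0]) cube([41, 106, 1974]);
translate([1308, 490, 0]) cube([41, 106, 1974]);
translate([363, 490, 1974]) cube([986, 106, 64]);


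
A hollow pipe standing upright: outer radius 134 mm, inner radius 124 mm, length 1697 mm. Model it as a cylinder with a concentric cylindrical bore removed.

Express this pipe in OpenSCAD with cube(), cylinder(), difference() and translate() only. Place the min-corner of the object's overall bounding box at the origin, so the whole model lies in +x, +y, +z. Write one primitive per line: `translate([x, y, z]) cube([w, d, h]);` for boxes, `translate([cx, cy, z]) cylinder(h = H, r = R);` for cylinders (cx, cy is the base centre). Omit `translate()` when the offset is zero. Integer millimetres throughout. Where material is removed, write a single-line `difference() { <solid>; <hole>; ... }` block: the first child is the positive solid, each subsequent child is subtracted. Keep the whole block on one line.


difference() { translate([134, 134, 0]) cylinder(h = 1697, r = 134); translate([134, 134, 0]) cylinder(h = 1697, r = 124); }


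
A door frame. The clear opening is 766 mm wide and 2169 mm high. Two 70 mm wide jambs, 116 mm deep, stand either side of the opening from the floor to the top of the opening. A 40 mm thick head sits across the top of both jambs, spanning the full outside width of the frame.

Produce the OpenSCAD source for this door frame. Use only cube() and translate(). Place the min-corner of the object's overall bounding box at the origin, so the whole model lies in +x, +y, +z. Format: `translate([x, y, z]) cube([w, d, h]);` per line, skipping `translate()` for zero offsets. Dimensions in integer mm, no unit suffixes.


cube([70, 116, 2169]);
translate([836, 0, 0]) cube([70, 116, 2169]);
translate([0, 0, 2169]) cube([906, 116, 40]);


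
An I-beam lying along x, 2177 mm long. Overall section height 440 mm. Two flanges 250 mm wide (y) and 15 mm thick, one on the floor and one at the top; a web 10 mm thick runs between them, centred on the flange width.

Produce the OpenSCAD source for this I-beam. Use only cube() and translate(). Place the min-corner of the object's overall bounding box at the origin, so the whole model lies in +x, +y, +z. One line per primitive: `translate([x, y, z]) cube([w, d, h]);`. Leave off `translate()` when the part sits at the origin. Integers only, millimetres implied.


cube([2177, 250, 15]);
translate([0, 120, 15]) cube([2177, 10, 410]);
translate([0, 0, 425]) cube([2177, 250, 15]);


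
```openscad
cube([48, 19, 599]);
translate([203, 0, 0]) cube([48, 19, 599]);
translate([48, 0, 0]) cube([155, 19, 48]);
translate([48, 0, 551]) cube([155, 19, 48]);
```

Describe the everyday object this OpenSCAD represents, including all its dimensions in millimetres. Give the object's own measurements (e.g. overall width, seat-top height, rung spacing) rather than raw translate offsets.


A rectangular picture frame lying in the x–z plane (depth along y). The opening is 155 mm wide (x) by 503 mm tall (z), surrounded by a border 48 mm wide on all four sides. The frame is 19 mm deep and is made of two full-height vertical stiles with two horizontal rails fitted between them.


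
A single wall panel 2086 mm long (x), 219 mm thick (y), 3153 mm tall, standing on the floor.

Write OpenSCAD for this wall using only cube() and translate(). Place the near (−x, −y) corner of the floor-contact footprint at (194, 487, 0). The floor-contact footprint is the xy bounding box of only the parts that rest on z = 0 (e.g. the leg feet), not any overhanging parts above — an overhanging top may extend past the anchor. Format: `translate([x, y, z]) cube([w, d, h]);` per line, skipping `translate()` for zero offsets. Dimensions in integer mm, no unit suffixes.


translate([194, 487, 0]) cube([2086, 219, 3153]);


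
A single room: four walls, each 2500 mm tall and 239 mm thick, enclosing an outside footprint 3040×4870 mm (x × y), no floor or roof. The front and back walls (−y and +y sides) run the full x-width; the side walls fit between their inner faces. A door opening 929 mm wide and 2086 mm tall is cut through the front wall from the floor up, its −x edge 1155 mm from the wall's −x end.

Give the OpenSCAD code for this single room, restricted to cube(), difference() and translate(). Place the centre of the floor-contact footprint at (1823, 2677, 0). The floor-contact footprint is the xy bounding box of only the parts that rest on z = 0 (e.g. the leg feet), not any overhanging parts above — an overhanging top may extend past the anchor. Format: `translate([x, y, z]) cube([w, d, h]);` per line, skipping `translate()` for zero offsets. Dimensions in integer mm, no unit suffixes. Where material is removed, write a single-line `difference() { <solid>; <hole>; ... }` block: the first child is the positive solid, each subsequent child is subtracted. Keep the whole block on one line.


difference() { translate([303, 242, 0]) cube([3040, 239, 2500]); translate([1458, 242, 0]) cube([929, 239, 2086]); }
translate([303, 4873, 0]) cube([3040, 239, 2500]);
translate([303, 481, 0]) cube([239, 4392, 2500]);
translate([3104, 481, 0]) cube([239, 4392, 2500]);


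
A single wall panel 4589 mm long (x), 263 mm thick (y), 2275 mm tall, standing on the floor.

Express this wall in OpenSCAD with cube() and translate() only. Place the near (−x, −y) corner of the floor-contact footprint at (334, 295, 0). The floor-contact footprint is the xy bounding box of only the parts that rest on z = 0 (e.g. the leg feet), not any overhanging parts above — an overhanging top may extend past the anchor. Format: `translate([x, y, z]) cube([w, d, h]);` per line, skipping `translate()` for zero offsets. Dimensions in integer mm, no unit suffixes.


translate([334, 295, 0]) cube([4589, 263, 2275]);


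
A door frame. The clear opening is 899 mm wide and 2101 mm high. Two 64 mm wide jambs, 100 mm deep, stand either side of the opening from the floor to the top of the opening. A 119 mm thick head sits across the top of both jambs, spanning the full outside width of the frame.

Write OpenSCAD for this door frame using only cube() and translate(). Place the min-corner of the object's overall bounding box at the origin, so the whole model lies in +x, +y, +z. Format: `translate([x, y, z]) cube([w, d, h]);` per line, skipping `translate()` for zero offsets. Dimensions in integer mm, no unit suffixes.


cube([64, 100, 2101]);
translate([963, 0, 0]) cube([64, 100, 2101]);
translate([0, 0, 2101]) cube([1027, 100, 119]);


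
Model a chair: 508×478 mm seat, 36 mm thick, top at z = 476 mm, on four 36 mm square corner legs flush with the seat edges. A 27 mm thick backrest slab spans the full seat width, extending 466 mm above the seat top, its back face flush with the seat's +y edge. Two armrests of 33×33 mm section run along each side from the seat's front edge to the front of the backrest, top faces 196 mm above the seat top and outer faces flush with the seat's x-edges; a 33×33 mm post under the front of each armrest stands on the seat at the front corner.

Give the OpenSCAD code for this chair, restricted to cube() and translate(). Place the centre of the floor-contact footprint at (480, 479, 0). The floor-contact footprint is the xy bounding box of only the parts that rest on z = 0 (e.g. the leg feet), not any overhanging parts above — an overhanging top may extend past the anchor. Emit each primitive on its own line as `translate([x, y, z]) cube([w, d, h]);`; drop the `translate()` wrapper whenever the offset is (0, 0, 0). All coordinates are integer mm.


translate([226, 240, 440]) cube([508, 478, 36]);
translate([226, 240, 0]) cube([36, 36, 440]);
translate([698, 240, 0]) cube([36, 36, 440]);
translate([226, 682, 0]) cube([36, 36, 440]);
translate([698, 682, 0]) cube([36, 36, 440]);
translate([226, 691, 476]) cube([508, 27, 466]);
translate([226, 240, 639]) cube([33, 451, 33]);
translate([701, 240, 639]) cube([33, 451, 33]);
translate([226, 240, 476]) cube([33, 33, 163]);
translate([701, 240, 476]) cube([33, 33, 163]);


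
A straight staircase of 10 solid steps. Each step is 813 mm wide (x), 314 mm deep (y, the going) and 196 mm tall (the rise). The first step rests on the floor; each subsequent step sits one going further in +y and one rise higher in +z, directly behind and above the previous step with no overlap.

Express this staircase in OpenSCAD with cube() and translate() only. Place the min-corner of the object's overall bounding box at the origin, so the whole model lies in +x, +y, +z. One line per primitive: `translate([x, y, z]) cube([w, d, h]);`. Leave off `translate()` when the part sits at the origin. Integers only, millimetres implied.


cube([813, 314, 196]);
translate([0, 314, 196]) cube([813, 314, 196]);
translate([0, 628, 392]) cube([813, 314, 196]);
translate([0, 942, 588]) cube([813, 314, 196]);
translate([0, 1256, 784]) cube([813, 314, 196]);
translate([0, 1570, 980]) cube([813, 314, 196]);
translate([0, 1884, 1176]) cube([813, 314, 196]);
translate([0, 2198, 1372]) cube([813, 314, 196]);
translate([0, 2512, 1568]) cube([813, 314, 196]);
translate([0, 2826, 1764]) cube([813, 314, 196]);


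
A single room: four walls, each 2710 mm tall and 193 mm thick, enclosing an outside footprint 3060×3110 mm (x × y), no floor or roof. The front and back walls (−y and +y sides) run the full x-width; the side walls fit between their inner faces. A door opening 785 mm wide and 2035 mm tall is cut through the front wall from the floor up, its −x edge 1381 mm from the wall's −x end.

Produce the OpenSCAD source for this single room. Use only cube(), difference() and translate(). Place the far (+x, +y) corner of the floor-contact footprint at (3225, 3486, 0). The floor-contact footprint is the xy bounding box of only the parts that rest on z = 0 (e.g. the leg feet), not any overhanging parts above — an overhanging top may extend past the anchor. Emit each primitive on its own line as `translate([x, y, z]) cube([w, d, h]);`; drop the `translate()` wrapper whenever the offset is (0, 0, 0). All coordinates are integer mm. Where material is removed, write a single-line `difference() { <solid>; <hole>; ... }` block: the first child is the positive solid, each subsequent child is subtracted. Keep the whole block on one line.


difference() { translate([165, 376, 0]) cube([3060, 193, 2710]); translate([1546, 376, 0]) cube([785, 193, 2035]); }
translate([165, 3293, 0]) cube([3060, 193, 2710]);
translate([165, 569, 0]) cube([193, 2724, 2710]);
translate([3032, 569, 0]) cube([193, 2724, 2710]);


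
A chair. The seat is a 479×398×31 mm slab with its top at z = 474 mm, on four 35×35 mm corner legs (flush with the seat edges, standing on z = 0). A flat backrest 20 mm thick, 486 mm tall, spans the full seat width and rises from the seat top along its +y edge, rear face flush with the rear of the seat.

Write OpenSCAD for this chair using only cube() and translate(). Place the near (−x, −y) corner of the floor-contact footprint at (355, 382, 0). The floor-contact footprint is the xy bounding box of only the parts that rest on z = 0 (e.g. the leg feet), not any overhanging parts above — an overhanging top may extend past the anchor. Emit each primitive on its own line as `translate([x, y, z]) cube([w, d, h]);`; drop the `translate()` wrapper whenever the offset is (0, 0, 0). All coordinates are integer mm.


translate([355, 382, 443]) cube([479, 398, 31]);
translate([355, 382, 0]) cube([35, 35, 443]);
translate([799, 382, 0]) cube([35, 35, 443]);
translate([355, 745, 0]) cube([35, 35, 443]);
translate([799, 745, 0]) cube([35, 35, 443]);
translate([355, 760, 474]) cube([479, 20, 486]);


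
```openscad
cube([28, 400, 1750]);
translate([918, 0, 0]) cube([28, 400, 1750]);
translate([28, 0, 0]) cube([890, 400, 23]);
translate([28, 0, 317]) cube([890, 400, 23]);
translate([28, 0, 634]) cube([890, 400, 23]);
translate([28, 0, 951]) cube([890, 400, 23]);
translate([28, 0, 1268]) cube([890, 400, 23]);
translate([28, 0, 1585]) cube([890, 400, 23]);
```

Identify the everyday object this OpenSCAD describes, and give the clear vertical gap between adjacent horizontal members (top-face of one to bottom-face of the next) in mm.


A bookshelf. The clear shelf gap is 294 mm.

Two tall side panels with 6 horizontal boards between them — a bookshelf. The first two shelf undersides are at z = 0 and z = 317; with shelf thickness 23, the clear gap is 317 − 0 − 23 = 294 mm.


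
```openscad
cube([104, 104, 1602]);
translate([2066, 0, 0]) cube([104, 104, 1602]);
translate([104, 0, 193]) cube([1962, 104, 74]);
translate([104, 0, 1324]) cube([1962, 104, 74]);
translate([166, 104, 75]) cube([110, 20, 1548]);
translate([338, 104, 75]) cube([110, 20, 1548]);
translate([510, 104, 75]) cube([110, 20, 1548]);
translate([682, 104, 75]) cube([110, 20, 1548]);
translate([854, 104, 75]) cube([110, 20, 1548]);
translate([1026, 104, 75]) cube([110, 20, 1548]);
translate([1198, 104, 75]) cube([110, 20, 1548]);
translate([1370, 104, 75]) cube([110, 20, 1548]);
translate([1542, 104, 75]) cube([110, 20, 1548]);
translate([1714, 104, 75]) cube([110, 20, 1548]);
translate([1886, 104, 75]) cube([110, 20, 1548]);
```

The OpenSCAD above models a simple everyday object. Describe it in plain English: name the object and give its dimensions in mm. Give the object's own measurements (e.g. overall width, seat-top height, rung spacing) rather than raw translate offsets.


A fence section. Two 104×104 mm posts, 1602 mm tall, stand on the floor with a clear span of 1962 mm between their inner faces. Two horizontal rails of 104×74 mm section span the gap between the posts with their undersides at z = 193 mm and z = 1324 mm, flush with the posts' −y face. 11 pickets, each 110 mm wide, 20 mm thick and 1548 mm tall, are fixed to the +y face of the rails with their bottoms at z = 75 mm, spaced across the span with a 62 mm gap after the −x post and between neighbouring pickets, with 70 mm left before the +x post.


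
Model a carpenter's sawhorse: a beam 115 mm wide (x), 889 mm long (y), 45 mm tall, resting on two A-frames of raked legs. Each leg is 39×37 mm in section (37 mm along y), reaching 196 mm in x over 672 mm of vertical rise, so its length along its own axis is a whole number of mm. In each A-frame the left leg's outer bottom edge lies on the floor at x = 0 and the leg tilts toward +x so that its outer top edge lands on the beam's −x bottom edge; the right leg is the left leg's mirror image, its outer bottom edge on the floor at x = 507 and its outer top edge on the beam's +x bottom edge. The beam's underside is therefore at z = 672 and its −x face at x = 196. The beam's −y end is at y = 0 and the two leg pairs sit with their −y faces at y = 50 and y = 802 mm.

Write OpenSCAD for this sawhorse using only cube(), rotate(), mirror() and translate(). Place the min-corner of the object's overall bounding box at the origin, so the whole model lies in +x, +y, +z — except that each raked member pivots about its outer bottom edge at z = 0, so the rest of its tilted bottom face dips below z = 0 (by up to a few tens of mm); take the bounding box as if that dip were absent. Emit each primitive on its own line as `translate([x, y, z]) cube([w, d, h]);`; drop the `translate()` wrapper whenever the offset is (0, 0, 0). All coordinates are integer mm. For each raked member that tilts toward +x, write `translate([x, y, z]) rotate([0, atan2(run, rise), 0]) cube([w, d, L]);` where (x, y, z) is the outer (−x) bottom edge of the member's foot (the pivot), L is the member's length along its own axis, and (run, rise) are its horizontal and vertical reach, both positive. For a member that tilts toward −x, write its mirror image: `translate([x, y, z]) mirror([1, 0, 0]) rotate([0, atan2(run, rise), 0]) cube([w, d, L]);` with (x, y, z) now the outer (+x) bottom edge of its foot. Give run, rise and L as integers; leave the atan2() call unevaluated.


translate([196, 0, 672]) cube([115, 889, 45]);
translate([0, 50, 0]) rotate([0, atan2(196, 672), 0]) cube([39, 37, 700]);
translate([507, 50, 0]) mirror([1, 0, 0]) rotate([0, atan2(196, 672), 0]) cube([39, 37, 700]);
translate([0, 802, 0]) rotate([0, atan2(196, 672), 0]) cube([39, 37, 700]);
translate([507, 802, 0]) mirror([1, 0, 0]) rotate([0, atan2(196, 672), 0]) cube([39, 37, 700]);
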